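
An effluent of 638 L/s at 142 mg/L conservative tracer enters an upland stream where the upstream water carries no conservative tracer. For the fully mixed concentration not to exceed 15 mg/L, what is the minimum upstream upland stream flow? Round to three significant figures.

Set C_mix = 15: (Q·0 + 638.0·142.0) / (Q + 638.0) = 15
→ Q = 638.0·(142.0 − 15)/(15 − 0) = 5402 L/s.

5400 L/s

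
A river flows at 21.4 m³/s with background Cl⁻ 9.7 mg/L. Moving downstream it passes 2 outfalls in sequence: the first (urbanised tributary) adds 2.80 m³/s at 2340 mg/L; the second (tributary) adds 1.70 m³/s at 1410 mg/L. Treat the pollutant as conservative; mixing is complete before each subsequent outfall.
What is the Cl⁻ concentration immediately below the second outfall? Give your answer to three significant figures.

354 mg/L

After outfall 1: Q = 21.40 + 2.800 = 24.20 m³/s; C = (21.40·9.700 + 2.800·2340)/24.20 = 279.3 mg/L.
After outfall 2: Q = 24.20 + 1.700 = 25.90 m³/s; C = (24.20·279.3 + 1.700·1410)/25.90 = 353.5 mg/L.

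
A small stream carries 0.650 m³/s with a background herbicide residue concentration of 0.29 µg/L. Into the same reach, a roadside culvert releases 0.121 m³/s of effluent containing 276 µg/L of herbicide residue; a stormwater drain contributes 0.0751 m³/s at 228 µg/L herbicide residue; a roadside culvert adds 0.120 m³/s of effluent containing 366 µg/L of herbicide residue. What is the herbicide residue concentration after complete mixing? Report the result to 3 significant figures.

97.9 µg/L

Mass balance: C = (0.6500·0.2900 + 0.1210·276.0 + 0.07510·228.0 + 0.1200·366.0) / 0.9661 = 94.63/0.9661 = 97.95 µg/L.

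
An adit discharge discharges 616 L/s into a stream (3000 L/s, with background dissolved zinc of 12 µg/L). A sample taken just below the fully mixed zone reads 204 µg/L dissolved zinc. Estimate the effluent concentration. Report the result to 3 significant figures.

1140 µg/L

Mass balance: 3000·12.00 + 616.0·Cₑ = 3616·204.0
→ Cₑ = (3616·204.0 − 3000·12.00) / 616.0 = 1139 µg/L.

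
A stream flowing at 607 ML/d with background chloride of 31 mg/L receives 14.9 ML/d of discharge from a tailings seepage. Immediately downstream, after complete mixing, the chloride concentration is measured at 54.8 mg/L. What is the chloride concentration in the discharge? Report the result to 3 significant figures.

1020 mg/L

Mass balance: 607.0·31.00 + 14.90·Cₑ = 621.9·54.80
→ Cₑ = (621.9·54.80 − 607.0·31.00) / 14.90 = 1024 mg/L.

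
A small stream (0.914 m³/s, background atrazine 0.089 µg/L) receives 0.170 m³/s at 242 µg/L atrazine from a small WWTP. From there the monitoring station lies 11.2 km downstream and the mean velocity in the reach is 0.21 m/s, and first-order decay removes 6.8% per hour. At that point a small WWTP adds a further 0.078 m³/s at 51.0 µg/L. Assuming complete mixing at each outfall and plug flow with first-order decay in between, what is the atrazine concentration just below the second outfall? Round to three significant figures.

15.9 µg/L

Conservation of mass: C = (0.9140·0.08900 + 0.1700·242.0) / 1.084 = 41.22/1.084 = 38.03 µg/L; combined flow 1.084 m³/s.
Travel time t = 11.2·1000 / 0.21 = 53330 s = 14.81 h.
6.8%/h lost → k = −ln(1 − 0.068) = 0.07042 h⁻¹.
Applying C = C₀e^(−kt): 38.03 × 0.3523 = 13.40 µg/L.
Second outfall: C = (1.084·13.40 + 0.07800·51.00)/1.162 = 15.92 µg/L.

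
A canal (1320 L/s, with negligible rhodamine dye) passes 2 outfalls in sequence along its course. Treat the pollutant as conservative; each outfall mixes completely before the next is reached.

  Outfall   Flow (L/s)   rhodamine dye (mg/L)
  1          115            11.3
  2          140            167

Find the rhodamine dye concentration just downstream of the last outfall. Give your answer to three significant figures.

After outfall 1: Q = 1320 + 115.0 = 1435 L/s; C = (1320·0 + 115.0·11.30)/1435 = 0.9056 mg/L.
After outfall 2: Q = 1435 + 140.0 = 1575 L/s; C = (1435·0.9056 + 140.0·167.0)/1575 = 15.67 mg/L.

15.7 mg/L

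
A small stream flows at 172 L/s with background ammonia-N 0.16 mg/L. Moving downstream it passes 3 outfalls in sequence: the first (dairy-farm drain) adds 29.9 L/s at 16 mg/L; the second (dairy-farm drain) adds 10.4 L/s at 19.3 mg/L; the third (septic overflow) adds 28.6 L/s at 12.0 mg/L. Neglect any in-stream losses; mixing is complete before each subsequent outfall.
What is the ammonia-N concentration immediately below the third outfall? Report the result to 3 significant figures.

4.36 mg/L

After outfall 1: Q = 172.0 + 29.90 = 201.9 L/s; C = (172.0·0.1600 + 29.90·16.00)/201.9 = 2.506 mg/L.
After outfall 2: Q = 201.9 + 10.40 = 212.3 L/s; C = (201.9·2.506 + 10.40·19.30)/212.3 = 3.328 mg/L.
After outfall 3: Q = 212.3 + 28.60 = 240.9 L/s; C = (212.3·3.328 + 28.60·12.00)/240.9 = 4.358 mg/L.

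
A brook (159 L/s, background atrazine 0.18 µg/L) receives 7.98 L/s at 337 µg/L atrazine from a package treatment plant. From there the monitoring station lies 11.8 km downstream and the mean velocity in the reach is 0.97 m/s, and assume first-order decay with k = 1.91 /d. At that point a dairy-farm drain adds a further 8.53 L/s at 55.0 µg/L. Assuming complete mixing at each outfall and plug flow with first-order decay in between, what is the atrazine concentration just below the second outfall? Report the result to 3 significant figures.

14.5 µg/L

Conservation of mass: C = (159.0·0.1800 + 7.980·337.0) / 167.0 = 2718/167.0 = 16.28 µg/L; combined flow 167.0 L/s.
Travel time t = 11.8·1000 / 0.97 = 12160 s = 3.379 h.
First-order decay: C = 16.28·exp(−k·t) = 16.28·0.7642 = 12.44 µg/L.
At the second outfall, C = (167.0·12.44 + 8.530·55.00) / (167.0 + 8.530) = 14.51 µg/L.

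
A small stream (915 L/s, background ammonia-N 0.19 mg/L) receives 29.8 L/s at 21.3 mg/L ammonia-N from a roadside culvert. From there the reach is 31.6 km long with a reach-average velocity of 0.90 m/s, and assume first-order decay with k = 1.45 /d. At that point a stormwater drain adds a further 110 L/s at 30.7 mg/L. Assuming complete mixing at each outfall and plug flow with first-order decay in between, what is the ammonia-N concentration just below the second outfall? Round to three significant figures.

3.63 mg/L

After mixing, C = (915.0·0.1900 + 29.80·21.30) / 944.8 = 808.6/944.8 = 0.8558 mg/L; combined flow 944.8 L/s.
Travel time t = 31.6·1000 / 0.90 = 35110 s = 9.753 h.
Decay over the reach: 0.8558·exp(−kt) = 0.8558·0.5547 = 0.4748 mg/L.
Second outfall: C = (944.8·0.4748 + 110.0·30.70)/1055 = 3.627 mg/L.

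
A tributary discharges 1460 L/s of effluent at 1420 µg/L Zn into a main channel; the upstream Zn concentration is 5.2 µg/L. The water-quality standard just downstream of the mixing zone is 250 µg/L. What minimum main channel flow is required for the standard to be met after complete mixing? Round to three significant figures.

Set C_mix = 250: (Q·5.200 + 1460·1420) / (Q + 1460) = 250
→ Q = 1460·(1420 − 250)/(250 − 5.200) = 6978 L/s.

6980 L/s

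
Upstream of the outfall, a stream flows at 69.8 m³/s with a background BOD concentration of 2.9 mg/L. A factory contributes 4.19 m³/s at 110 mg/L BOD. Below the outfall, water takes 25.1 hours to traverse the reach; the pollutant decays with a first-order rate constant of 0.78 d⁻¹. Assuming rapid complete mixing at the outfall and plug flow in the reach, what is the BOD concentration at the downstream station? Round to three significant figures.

3.97 mg/L

After mixing, C = (69.80·2.900 + 4.190·110.0) / 73.99 = 663.3/73.99 = 8.965 mg/L.
After decay, C = 8.965 × e^(−kt) = 8.965 × 0.4423 = 3.965 mg/L.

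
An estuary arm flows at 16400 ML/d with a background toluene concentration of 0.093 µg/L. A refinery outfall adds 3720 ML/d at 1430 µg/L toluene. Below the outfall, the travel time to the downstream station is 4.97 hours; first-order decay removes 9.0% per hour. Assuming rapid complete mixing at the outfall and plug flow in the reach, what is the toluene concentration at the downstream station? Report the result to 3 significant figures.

166 µg/L

Mass balance: C = (16400·0.09300 + 3720·1430) / 20120 = 5321000/20120 = 264.5 µg/L.
9.0%/h lost → k = −ln(1 − 0.09) = 0.09431 h⁻¹.
First-order decay: C = 264.5·exp(−k·t) = 264.5·0.6258 = 165.5 µg/L.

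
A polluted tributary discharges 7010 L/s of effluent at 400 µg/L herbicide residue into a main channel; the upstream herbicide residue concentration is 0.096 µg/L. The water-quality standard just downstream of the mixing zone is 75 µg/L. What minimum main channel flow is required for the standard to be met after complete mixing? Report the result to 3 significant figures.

30400 L/s

Set C_mix = 75: (Q·0.09600 + 7010·400.0) / (Q + 7010) = 75
→ Q = 7010·(400.0 − 75)/(75 − 0.09600) = 30420 L/s.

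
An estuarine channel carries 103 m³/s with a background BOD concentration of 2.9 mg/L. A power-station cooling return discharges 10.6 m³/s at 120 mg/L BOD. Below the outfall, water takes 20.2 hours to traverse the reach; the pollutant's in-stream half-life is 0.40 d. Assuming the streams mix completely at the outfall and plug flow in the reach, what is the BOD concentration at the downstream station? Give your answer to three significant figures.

Flow-weighted average: C = (103.0·2.900 + 10.60·120.0) / 113.6 = 1571/113.6 = 13.83 mg/L.
Half-life 0.40 d → k = ln 2 / 0.40 = 1.733 d⁻¹.
Decay over the reach: 13.83·exp(−kt) = 13.83·0.2326 = 3.216 mg/L.

3.22 mg/L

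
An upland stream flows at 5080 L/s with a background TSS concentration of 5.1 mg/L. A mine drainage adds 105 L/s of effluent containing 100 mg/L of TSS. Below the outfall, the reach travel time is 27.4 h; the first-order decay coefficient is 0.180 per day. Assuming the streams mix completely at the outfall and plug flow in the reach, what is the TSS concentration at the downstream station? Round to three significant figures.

5.72 mg/L

Mass balance: C = (5080·5.100 + 105.0·100.0) / 5185 = 36410/5185 = 7.022 mg/L.
After decay, C = 7.022 × e^(−kt) = 7.022 × 0.8142 = 5.717 mg/L.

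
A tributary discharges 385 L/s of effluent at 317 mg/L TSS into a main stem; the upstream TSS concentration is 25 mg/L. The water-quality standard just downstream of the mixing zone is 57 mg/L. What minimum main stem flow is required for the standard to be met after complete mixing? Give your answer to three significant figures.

Set C_mix = 57: (Q·25.00 + 385.0·317.0) / (Q + 385.0) = 57
→ Q = 385.0·(317.0 − 57)/(57 − 25.00) = 3128 L/s.

3130 L/s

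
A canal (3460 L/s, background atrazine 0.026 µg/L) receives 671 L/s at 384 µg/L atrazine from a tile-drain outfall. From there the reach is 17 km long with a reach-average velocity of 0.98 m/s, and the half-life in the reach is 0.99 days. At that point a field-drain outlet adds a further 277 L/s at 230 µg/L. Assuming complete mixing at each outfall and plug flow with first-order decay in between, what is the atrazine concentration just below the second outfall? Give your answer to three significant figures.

Mixed concentration C = ΣQC/ΣQ = (3460·0.02600 + 671.0·384.0) / 4131 = 257800/4131 = 62.40 µg/L; combined flow 4131 L/s.
Travel time t = 17·1000 / 0.98 = 17350 s = 4.819 h.
Half-life 0.99 d → k = ln 2 / 0.99 = 0.7001 d⁻¹.
Applying C = C₀e^(−kt): 62.40 × 0.8689 = 54.21 µg/L.
Second outfall: C = (4131·54.21 + 277.0·230.0)/4408 = 65.26 µg/L.

65.3 µg/L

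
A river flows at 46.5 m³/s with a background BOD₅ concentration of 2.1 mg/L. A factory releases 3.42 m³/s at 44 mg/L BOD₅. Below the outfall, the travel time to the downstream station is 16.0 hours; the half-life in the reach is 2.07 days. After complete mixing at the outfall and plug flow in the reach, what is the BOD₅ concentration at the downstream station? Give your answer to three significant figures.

3.98 mg/L

Mass balance: C = (46.50·2.100 + 3.420·44.00) / 49.92 = 248.1/49.92 = 4.971 mg/L.
Half-life 2.07 d → k = ln 2 / 2.07 = 0.3349 d⁻¹.
After decay, C = 4.971 × e^(−kt) = 4.971 × 0.7999 = 3.976 mg/L.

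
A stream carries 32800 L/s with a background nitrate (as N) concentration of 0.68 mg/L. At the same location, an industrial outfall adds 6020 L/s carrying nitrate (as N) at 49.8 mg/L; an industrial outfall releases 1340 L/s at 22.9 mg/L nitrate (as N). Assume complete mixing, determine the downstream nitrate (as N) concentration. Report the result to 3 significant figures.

Mass balance: C = (32800·0.6800 + 6020·49.80 + 1340·22.90) / 40160 = 352800/40160 = 8.785 mg/L.

8.78 mg/L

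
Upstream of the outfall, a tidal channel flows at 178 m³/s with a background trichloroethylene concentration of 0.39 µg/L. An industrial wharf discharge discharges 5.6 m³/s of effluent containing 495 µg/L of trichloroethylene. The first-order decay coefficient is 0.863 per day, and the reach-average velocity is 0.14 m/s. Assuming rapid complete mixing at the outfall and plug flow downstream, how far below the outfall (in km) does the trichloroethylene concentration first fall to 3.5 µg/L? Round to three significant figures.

Mixed concentration C = ΣQC/ΣQ = (178.0·0.3900 + 5.600·495.0) / 183.6 = 2841/183.6 = 15.48 µg/L.
Set 15.48·exp(−k·t) = 3.5 → t = ln(15.48/3.5)/k = 148800 s = 41.34 h.
Distance = v·t = 0.14·148800 = 20840 m = 20.84 km.

20.8 km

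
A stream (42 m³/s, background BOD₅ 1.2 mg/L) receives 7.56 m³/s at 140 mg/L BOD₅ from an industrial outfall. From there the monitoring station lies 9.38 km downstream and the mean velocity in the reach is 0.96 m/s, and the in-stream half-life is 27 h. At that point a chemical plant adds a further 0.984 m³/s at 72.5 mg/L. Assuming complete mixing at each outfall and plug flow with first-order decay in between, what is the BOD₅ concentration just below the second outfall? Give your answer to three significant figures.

21.9 mg/L

Mixed concentration C = ΣQC/ΣQ = (42.00·1.200 + 7.560·140.0) / 49.56 = 1109/49.56 = 22.37 mg/L; combined flow 49.56 m³/s.
Travel time t = 9.38·1000 / 0.96 = 9771 s = 2.714 h.
Half-life 27 h → k = ln 2 / 27 = 0.02567 h⁻¹ = 0.6161 d⁻¹.
Applying C = C₀e^(−kt): 22.37 × 0.9327 = 20.87 mg/L.
Second outfall: C = (49.56·20.87 + 0.9840·72.50)/50.54 = 21.87 mg/L.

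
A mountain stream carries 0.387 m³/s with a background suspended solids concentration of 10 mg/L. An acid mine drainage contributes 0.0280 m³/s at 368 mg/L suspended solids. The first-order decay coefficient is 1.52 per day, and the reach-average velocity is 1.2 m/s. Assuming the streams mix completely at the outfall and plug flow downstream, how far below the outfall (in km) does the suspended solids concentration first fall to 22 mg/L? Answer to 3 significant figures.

30.0 km

Mass balance: C = (0.3870·10.00 + 0.02800·368.0) / 0.4150 = 14.17/0.4150 = 34.15 mg/L.
Set 34.15·exp(−k·t) = 22 → t = ln(34.15/22)/k = 25000 s = 6.945 h.
Distance = v·t = 1.2·25000 = 30000 m = 30.00 km.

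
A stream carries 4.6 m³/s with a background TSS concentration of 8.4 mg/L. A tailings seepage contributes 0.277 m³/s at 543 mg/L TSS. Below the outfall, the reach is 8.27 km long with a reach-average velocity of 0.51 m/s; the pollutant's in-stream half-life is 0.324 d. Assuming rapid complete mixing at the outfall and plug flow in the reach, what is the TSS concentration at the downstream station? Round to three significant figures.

25.9 mg/L

Conservation of mass: C = (4.600·8.400 + 0.2770·543.0) / 4.877 = 189.1/4.877 = 38.76 mg/L.
Travel time t = 8.27·1000 / 0.51 = 16220 s = 4.504 h.
Half-life 0.324 d → k = ln 2 / 0.324 = 2.139 d⁻¹.
First-order decay: C = 38.76·exp(−k·t) = 38.76·0.6693 = 25.94 mg/L.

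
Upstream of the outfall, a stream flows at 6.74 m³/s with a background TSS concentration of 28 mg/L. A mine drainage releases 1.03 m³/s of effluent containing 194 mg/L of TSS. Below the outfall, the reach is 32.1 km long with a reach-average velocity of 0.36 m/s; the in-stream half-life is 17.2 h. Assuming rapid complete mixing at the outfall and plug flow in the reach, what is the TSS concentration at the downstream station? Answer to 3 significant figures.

After mixing, C = (6.740·28.00 + 1.030·194.0) / 7.770 = 388.5/7.770 = 50.01 mg/L.
Travel time t = 32.1·1000 / 0.36 = 89170 s = 24.77 h.
Half-life 17.2 h → k = ln 2 / 17.2 = 0.04030 h⁻¹ = 0.9672 d⁻¹.
After decay, C = 50.01 × e^(−kt) = 50.01 × 0.3686 = 18.43 mg/L.

18.4 mg/L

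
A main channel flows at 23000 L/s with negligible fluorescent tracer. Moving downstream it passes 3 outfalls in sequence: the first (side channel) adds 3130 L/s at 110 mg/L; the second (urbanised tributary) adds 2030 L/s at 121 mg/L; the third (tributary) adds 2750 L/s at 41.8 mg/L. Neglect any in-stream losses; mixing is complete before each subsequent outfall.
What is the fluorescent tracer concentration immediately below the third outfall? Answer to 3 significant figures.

22.8 mg/L

Outfall 1: combined Q = 26130 L/s; C = (23000·0 + 3130·110.0)/26130 = 13.18 mg/L.
Outfall 2: combined Q = 28160 L/s; C = (26130·13.18 + 2030·121.0)/28160 = 20.95 mg/L.
Outfall 3: combined Q = 30910 L/s; C = (28160·20.95 + 2750·41.80)/30910 = 22.80 mg/L.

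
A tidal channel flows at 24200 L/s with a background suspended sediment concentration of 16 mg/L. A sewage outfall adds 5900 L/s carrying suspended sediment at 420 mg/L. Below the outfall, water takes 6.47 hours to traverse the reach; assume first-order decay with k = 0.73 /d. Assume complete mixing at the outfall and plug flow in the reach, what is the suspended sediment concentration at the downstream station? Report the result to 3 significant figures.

Flow-weighted average: C = (24200·16.00 + 5900·420.0) / 30100 = 2865000/30100 = 95.19 mg/L.
Decay over the reach: 95.19·exp(−kt) = 95.19·0.8214 = 78.18 mg/L.

78.2 mg/L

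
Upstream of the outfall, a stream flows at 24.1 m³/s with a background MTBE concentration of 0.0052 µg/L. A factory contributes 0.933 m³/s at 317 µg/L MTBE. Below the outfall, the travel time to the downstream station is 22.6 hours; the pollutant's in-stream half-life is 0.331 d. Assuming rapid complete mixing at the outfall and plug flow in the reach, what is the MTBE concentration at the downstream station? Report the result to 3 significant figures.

Conservation of mass: C = (24.10·0.005200 + 0.9330·317.0) / 25.03 = 295.9/25.03 = 11.82 µg/L.
Half-life 0.331 d → k = ln 2 / 0.331 = 2.094 d⁻¹.
First-order decay: C = 11.82·exp(−k·t) = 11.82·0.1392 = 1.645 µg/L.

1.65 µg/L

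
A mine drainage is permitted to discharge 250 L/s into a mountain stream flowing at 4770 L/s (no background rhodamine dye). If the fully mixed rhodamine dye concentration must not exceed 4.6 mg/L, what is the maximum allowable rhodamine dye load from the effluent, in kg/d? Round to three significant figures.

Mass balance at the limit: 4770·0 + 250.0·Cₑ = 5020·4.6 → Cₑ = 92.37 mg/L.
250.0 L/s = 0.2500 m³/s. Load = 0.2500 m³/s × 92.37 g/m³ × 86 400 s/d = 1995 kg/d.

2000 kg/d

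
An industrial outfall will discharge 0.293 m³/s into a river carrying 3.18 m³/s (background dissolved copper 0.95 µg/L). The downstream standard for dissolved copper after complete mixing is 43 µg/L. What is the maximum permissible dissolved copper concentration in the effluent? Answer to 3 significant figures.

499 µg/L

At the limit, (Qr·Cr + Qe·Cₑ)/(Qr + Qe) = 43:
Cₑ = (3.473·43 − 3.180·0.9500) / 0.2930 = 499.4 µg/L.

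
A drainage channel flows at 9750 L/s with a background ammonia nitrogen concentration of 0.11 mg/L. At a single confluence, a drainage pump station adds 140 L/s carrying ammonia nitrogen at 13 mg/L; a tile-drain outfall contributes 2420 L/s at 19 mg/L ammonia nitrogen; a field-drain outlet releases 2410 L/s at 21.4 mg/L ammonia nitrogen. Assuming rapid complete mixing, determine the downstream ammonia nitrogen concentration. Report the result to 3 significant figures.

Mass balance: C = (9750·0.1100 + 140.0·13.00 + 2420·19.00 + 2410·21.40) / 14720 = 100400/14720 = 6.824 mg/L.

6.82 mg/L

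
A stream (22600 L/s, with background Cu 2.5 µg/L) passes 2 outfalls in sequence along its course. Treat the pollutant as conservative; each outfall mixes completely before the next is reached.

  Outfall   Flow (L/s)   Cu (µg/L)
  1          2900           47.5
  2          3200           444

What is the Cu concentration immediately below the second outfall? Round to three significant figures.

Outfall 1: combined Q = 25500 L/s; C = (22600·2.500 + 2900·47.50)/25500 = 7.618 µg/L.
Outfall 2: combined Q = 28700 L/s; C = (25500·7.618 + 3200·444.0)/28700 = 56.27 µg/L.

56.3 µg/L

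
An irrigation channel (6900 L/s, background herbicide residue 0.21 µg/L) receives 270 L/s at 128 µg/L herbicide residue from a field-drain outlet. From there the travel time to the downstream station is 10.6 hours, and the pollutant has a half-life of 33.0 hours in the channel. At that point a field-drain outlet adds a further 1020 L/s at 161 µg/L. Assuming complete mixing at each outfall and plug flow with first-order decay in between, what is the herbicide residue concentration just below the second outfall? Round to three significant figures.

Flow-weighted average: C = (6900·0.2100 + 270.0·128.0) / 7170 = 36010/7170 = 5.022 µg/L; combined flow 7170 L/s.
Half-life 33.0 h → k = ln 2 / 33.0 = 0.02100 h⁻¹ = 0.5041 d⁻¹.
First-order decay: C = 5.022·exp(−k·t) = 5.022·0.8004 = 4.020 µg/L.
Second outfall: C = (7170·4.020 + 1020·161.0)/8190 = 23.57 µg/L.

23.6 µg/L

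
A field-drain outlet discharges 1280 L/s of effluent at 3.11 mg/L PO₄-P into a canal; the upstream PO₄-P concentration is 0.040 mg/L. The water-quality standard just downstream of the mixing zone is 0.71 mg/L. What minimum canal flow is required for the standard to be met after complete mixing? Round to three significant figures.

Set C_mix = 0.71: (Q·0.04000 + 1280·3.110) / (Q + 1280) = 0.71
→ Q = 1280·(3.110 − 0.71)/(0.71 − 0.04000) = 4585 L/s.

4590 L/s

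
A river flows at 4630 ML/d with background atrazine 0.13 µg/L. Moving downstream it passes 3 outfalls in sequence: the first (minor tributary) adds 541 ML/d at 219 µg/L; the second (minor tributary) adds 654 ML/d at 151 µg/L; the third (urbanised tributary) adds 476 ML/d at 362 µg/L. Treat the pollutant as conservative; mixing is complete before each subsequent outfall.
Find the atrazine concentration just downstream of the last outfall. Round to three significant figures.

61.9 µg/L

Below outfall 1: Q → 5171 ML/d, C = (4630·0.1300 + 541.0·219.0)/5171 = 23.03 µg/L.
Below outfall 2: Q → 5825 ML/d, C = (5171·23.03 + 654.0·151.0)/5825 = 37.40 µg/L.
Below outfall 3: Q → 6301 ML/d, C = (5825·37.40 + 476.0·362.0)/6301 = 61.92 µg/L.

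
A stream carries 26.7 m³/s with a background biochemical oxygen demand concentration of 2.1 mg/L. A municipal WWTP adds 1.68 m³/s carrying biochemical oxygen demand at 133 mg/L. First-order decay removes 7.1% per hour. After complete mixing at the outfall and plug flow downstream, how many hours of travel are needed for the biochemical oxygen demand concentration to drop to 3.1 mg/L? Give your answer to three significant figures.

Conservation of mass: C = (26.70·2.100 + 1.680·133.0) / 28.38 = 279.5/28.38 = 9.849 mg/L.
7.1%/h lost → k = −ln(1 − 0.071) = 0.07365 h⁻¹.
9.849·exp(−k·t) = 3.1 → t = ln(9.849/3.1)/k = 56510 s = 15.70 h.

15.7 h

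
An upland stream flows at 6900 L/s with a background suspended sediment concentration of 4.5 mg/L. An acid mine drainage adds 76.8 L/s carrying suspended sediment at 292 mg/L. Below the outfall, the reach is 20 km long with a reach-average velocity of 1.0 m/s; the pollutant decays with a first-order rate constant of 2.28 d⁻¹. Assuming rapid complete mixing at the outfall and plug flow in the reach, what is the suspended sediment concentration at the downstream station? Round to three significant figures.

4.52 mg/L

Conservation of mass: C = (6900·4.500 + 76.80·292.0) / 6977 = 53480/6977 = 7.665 mg/L.
Travel time t = 20·1000 / 1.0 = 20000 s = 5.556 h.
Applying C = C₀e^(−kt): 7.665 × 0.5899 = 4.522 mg/L.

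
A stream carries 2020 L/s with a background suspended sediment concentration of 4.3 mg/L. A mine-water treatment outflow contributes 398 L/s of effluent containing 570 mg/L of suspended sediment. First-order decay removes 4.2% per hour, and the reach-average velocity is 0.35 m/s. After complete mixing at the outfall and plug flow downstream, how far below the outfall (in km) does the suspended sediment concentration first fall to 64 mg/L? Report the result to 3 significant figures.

Mixed concentration C = ΣQC/ΣQ = (2020·4.300 + 398.0·570.0) / 2418 = 235500/2418 = 97.41 mg/L.
4.2%/h lost → k = −ln(1 − 0.042) = 0.04291 h⁻¹.
Set 97.41·exp(−k·t) = 64 → t = ln(97.41/64)/k = 35250 s = 9.790 h.
Distance = v·t = 0.35·35250 = 12340 m = 12.34 km.

12.3 km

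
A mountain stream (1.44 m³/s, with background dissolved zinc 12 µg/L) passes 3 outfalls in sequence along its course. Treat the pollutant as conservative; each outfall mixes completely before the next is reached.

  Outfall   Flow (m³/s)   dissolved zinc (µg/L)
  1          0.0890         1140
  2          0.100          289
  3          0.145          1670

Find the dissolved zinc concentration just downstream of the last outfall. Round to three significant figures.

220 µg/L

After outfall 1: Q = 1.440 + 0.08900 = 1.529 m³/s; C = (1.440·12.00 + 0.08900·1140)/1.529 = 77.66 µg/L.
After outfall 2: Q = 1.529 + 0.1000 = 1.629 m³/s; C = (1.529·77.66 + 0.1000·289.0)/1.629 = 90.63 µg/L.
After outfall 3: Q = 1.629 + 0.1450 = 1.774 m³/s; C = (1.629·90.63 + 0.1450·1670)/1.774 = 219.7 µg/L.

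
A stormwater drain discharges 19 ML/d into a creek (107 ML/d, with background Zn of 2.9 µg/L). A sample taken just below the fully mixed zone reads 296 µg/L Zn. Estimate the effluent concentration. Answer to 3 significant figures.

1950 µg/L

Mass balance: 107.0·2.900 + 19.00·Cₑ = 126.0·296.0
→ Cₑ = (126.0·296.0 − 107.0·2.900) / 19.00 = 1947 µg/L.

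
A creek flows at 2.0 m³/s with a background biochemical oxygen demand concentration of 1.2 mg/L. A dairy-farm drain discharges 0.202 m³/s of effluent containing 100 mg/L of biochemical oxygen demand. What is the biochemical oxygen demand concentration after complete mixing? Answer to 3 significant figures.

Flow-weighted average: C = (2.000·1.200 + 0.2020·100.0) / 2.202 = 22.60/2.202 = 10.26 mg/L.

10.3 mg/L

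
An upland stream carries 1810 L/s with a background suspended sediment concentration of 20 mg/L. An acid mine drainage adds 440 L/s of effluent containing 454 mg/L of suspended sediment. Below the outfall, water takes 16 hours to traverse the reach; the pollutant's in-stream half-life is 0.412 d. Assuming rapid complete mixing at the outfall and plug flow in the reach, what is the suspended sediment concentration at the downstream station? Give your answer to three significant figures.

Conservation of mass: C = (1810·20.00 + 440.0·454.0) / 2250 = 236000/2250 = 104.9 mg/L.
Half-life 0.412 d → k = ln 2 / 0.412 = 1.682 d⁻¹.
After decay, C = 104.9 × e^(−kt) = 104.9 × 0.3258 = 34.16 mg/L.

34.2 mg/L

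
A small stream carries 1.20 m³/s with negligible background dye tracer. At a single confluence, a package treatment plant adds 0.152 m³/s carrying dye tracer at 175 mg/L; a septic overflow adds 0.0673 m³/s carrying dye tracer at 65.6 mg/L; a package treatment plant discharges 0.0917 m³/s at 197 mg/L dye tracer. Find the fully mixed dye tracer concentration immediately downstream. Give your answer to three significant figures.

After mixing, C = (1.200·0 + 0.1520·175.0 + 0.06730·65.60 + 0.09170·197.0) / 1.511 = 49.08/1.511 = 32.48 mg/L.

32.5 mg/L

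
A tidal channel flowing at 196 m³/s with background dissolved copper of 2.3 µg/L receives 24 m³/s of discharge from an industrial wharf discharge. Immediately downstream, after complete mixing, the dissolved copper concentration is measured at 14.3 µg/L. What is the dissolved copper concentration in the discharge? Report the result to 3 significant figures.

Mass balance: 196.0·2.300 + 24.00·Cₑ = 220.0·14.30
→ Cₑ = (220.0·14.30 − 196.0·2.300) / 24.00 = 112.3 µg/L.

112 µg/L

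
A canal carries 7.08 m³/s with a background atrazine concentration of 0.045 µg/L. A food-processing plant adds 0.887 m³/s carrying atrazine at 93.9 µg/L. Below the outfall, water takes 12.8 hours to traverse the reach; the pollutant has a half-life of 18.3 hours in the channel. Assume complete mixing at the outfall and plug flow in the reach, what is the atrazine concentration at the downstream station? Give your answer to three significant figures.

6.46 µg/L

Mixed concentration C = ΣQC/ΣQ = (7.080·0.04500 + 0.8870·93.90) / 7.967 = 83.61/7.967 = 10.49 µg/L.
Half-life 18.3 h → k = ln 2 / 18.3 = 0.03788 h⁻¹ = 0.9090 d⁻¹.
Decay over the reach: 10.49·exp(−kt) = 10.49·0.6158 = 6.462 µg/L.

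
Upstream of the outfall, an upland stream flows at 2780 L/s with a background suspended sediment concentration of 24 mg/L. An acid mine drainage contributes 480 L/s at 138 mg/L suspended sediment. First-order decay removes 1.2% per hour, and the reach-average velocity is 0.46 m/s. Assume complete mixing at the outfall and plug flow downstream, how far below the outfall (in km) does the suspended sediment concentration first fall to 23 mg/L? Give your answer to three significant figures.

78.6 km

Conservation of mass: C = (2780·24.00 + 480.0·138.0) / 3260 = 133000/3260 = 40.79 mg/L.
1.2%/h lost → k = −ln(1 − 0.012) = 0.01207 h⁻¹.
Set 40.79·exp(−k·t) = 23 → t = ln(40.79/23)/k = 170800 s = 47.45 h.
Distance = v·t = 0.46·170800 = 78570 m = 78.57 km.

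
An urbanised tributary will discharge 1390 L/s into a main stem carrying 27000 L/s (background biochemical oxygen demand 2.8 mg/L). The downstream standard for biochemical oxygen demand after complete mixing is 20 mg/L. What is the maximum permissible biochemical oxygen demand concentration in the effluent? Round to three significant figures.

354 mg/L

At the limit, (Qr·Cr + Qe·Cₑ)/(Qr + Qe) = 20:
Cₑ = (28390·20 − 27000·2.800) / 1390 = 354.1 mg/L.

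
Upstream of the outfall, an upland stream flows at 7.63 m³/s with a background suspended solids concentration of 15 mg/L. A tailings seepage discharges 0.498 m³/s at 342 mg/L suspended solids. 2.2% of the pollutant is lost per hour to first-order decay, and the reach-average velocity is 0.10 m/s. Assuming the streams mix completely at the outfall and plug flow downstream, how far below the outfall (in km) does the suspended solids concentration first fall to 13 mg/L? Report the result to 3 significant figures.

16.0 km

Flow-weighted average: C = (7.630·15.00 + 0.4980·342.0) / 8.128 = 284.8/8.128 = 35.04 mg/L.
2.2%/h lost → k = −ln(1 − 0.022) = 0.02225 h⁻¹.
Set 35.04·exp(−k·t) = 13 → t = ln(35.04/13)/k = 160400 s = 44.57 h.
Distance = v·t = 0.10·160400 = 16040 m = 16.04 km.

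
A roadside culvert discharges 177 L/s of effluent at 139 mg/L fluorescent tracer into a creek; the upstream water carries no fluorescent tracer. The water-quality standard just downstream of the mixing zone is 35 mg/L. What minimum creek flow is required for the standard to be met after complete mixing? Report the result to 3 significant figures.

Set C_mix = 35: (Q·0 + 177.0·139.0) / (Q + 177.0) = 35
→ Q = 177.0·(139.0 − 35)/(35 − 0) = 525.9 L/s.

526 L/s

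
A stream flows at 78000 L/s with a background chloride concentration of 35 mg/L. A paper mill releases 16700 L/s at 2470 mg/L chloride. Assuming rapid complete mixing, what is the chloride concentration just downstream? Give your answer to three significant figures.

464 mg/L

Flow-weighted average: C = (78000·35.00 + 16700·2470) / 94700 = 43980000/94700 = 464.4 mg/L.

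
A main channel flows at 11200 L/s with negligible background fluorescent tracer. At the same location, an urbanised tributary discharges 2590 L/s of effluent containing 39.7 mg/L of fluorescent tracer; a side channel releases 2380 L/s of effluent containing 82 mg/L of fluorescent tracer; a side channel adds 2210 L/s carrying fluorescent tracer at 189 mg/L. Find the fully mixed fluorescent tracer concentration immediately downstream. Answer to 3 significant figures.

38.9 mg/L

Flow-weighted average: C = (11200·0 + 2590·39.70 + 2380·82.00 + 2210·189.0) / 18380 = 715700/18380 = 38.94 mg/L.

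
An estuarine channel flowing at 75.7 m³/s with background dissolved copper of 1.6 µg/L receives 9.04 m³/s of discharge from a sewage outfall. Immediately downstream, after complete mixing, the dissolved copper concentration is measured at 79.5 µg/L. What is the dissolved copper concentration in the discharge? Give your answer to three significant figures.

Mass balance: 75.70·1.600 + 9.040·Cₑ = 84.74·79.50
→ Cₑ = (84.74·79.50 − 75.70·1.600) / 9.040 = 731.8 µg/L.

732 µg/L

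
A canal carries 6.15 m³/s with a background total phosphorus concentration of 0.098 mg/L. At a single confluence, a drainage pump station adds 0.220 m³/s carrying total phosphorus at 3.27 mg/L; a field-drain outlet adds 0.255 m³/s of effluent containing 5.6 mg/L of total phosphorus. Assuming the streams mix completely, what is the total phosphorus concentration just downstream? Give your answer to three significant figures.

0.415 mg/L

Mass balance: C = (6.150·0.09800 + 0.2200·3.270 + 0.2550·5.600) / 6.625 = 2.750/6.625 = 0.4151 mg/L.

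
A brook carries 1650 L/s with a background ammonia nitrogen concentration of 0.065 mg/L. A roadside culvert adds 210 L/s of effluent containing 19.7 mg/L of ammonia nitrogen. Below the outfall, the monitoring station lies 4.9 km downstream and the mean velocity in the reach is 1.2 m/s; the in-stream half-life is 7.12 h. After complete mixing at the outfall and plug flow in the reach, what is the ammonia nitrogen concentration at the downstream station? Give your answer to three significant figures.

Flow-weighted average: C = (1650·0.06500 + 210.0·19.70) / 1860 = 4244/1860 = 2.282 mg/L.
Travel time t = 4.9·1000 / 1.2 = 4083 s = 1.134 h.
Half-life 7.12 h → k = ln 2 / 7.12 = 0.09735 h⁻¹ = 2.336 d⁻¹.
After decay, C = 2.282 × e^(−kt) = 2.282 × 0.8955 = 2.043 mg/L.

2.04 mg/L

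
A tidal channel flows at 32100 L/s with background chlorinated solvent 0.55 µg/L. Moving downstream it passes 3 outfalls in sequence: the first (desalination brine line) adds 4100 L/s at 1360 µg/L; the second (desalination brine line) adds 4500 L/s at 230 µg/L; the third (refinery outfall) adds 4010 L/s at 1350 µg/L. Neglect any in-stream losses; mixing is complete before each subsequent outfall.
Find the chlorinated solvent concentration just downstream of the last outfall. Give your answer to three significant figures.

269 µg/L

Outfall 1: combined Q = 36200 L/s; C = (32100·0.5500 + 4100·1360)/36200 = 154.5 µg/L.
Outfall 2: combined Q = 40700 L/s; C = (36200·154.5 + 4500·230.0)/40700 = 162.9 µg/L.
Outfall 3: combined Q = 44710 L/s; C = (40700·162.9 + 4010·1350)/44710 = 269.3 µg/L.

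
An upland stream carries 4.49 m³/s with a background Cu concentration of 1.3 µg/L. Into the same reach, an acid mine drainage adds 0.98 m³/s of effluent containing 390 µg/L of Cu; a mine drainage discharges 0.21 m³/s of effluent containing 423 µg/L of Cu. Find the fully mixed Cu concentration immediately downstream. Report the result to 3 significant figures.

84.0 µg/L

After mixing, C = (4.490·1.300 + 0.9800·390.0 + 0.2100·423.0) / 5.680 = 476.9/5.680 = 83.96 µg/L.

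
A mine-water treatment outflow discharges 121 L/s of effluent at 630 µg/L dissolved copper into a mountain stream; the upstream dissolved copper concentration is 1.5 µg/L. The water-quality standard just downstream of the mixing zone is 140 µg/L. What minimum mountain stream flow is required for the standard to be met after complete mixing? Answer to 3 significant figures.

428 L/s

Set C_mix = 140: (Q·1.500 + 121.0·630.0) / (Q + 121.0) = 140
→ Q = 121.0·(630.0 − 140)/(140 − 1.500) = 428.1 L/s.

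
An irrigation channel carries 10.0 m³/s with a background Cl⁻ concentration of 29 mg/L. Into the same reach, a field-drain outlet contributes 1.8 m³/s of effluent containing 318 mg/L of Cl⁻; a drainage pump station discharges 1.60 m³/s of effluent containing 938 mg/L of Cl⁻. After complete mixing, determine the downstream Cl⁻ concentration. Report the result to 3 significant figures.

Mass balance: C = (10.00·29.00 + 1.800·318.0 + 1.600·938.0) / 13.40 = 2363/13.40 = 176.4 mg/L.

176 mg/L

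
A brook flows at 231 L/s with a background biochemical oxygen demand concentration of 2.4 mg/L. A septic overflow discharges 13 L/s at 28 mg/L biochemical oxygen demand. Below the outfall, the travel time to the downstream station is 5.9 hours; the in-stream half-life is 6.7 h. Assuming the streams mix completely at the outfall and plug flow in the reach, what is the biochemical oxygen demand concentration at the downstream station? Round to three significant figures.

After mixing, C = (231.0·2.400 + 13.00·28.00) / 244.0 = 918.4/244.0 = 3.764 mg/L.
Half-life 6.7 h → k = ln 2 / 6.7 = 0.1035 h⁻¹ = 2.483 d⁻¹.
After decay, C = 3.764 × e^(−kt) = 3.764 × 0.5431 = 2.044 mg/L.

2.04 mg/L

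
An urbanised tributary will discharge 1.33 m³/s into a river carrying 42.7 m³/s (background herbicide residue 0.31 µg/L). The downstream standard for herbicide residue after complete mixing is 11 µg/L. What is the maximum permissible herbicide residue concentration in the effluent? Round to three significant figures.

354 µg/L

At the limit, (Qr·Cr + Qe·Cₑ)/(Qr + Qe) = 11:
Cₑ = (44.03·11 − 42.70·0.3100) / 1.330 = 354.2 µg/L.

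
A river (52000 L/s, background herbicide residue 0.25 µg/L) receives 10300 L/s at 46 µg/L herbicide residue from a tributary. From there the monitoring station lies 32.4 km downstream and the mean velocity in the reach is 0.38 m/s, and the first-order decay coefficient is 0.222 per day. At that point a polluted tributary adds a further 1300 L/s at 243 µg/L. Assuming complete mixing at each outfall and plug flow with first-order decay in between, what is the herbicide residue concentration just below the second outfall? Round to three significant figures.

Mixed concentration C = ΣQC/ΣQ = (52000·0.2500 + 10300·46.00) / 62300 = 486800/62300 = 7.814 µg/L; combined flow 62300 L/s.
Travel time t = 32.4·1000 / 0.38 = 85260 s = 23.68 h.
After decay, C = 7.814 × e^(−kt) = 7.814 × 0.8033 = 6.277 µg/L.
At the second outfall, C = (62300·6.277 + 1300·243.0) / (62300 + 1300) = 11.12 µg/L.

11.1 µg/L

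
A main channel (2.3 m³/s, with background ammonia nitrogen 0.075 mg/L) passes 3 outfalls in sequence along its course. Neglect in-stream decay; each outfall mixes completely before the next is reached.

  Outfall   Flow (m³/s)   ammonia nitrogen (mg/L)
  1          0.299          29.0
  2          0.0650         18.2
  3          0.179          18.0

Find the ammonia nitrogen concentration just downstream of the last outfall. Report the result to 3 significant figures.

4.66 mg/L

Below outfall 1: Q → 2.599 m³/s, C = (2.300·0.07500 + 0.2990·29.00)/2.599 = 3.403 mg/L.
Below outfall 2: Q → 2.664 m³/s, C = (2.599·3.403 + 0.06500·18.20)/2.664 = 3.764 mg/L.
Below outfall 3: Q → 2.843 m³/s, C = (2.664·3.764 + 0.1790·18.00)/2.843 = 4.660 mg/L.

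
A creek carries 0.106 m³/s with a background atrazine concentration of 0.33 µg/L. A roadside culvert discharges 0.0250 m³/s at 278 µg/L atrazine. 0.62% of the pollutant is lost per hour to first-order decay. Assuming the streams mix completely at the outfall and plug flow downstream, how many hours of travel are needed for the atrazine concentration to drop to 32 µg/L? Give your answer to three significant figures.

Mixed concentration C = ΣQC/ΣQ = (0.1060·0.3300 + 0.02500·278.0) / 0.1310 = 6.985/0.1310 = 53.32 µg/L.
0.62%/h lost → k = −ln(1 − 0.0062) = 0.006219 h⁻¹.
53.32·exp(−k·t) = 32 → t = ln(53.32/32)/k = 295500 s = 82.10 h.

82.1 h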